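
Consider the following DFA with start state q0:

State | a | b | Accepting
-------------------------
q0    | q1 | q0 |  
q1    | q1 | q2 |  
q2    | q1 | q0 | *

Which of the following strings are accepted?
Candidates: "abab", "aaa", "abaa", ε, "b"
"abab": q0 → q1 → q2 → q1 → q2; q2 is accepting → accepted
"aaa": q0 → q1 → q1 → q1; q1 is not accepting → rejected
"abaa": q0 → q1 → q2 → q1 → q1; q1 is not accepting → rejected
ε: q0; q0 is not accepting → rejected
"b": q0 → q0; q0 is not accepting → rejected

Final answer: "abab"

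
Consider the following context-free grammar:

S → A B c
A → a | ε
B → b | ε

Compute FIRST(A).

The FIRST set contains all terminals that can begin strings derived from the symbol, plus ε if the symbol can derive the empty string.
A → a contributes a; A → ε makes A nullable, contributing ε. FIRST(A) = {a, ε}.

Final answer: {a, ε}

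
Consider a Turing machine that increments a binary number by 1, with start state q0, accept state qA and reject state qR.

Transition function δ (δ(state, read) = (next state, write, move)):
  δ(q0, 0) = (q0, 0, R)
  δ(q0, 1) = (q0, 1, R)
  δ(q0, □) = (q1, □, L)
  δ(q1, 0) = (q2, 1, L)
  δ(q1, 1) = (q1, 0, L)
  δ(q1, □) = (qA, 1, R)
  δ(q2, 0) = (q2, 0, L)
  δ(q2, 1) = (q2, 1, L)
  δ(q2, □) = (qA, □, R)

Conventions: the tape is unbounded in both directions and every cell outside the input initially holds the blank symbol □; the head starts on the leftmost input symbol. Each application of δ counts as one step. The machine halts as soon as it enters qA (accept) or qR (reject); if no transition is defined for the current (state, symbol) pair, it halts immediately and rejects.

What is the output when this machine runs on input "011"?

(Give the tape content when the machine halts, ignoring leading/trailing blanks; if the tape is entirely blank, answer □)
Step 0: [q0]011 (head at position 0)
Step 1: δ(q0, 0) = (q0, 0, R)  ⊢  0[q0]11 (head at position 1)
Step 2: δ(q0, 1) = (q0, 1, R)  ⊢  01[q0]1 (head at position 2)
Step 3: δ(q0, 1) = (q0, 1, R)  ⊢  011[q0]□ (head at position 3)
Step 4: δ(q0, □) = (q1, □, L)  ⊢  01[q1]1□ (head at position 2)
Step 5: δ(q1, 1) = (q1, 0, L)  ⊢  0[q1]10□ (head at position 1)
Step 6: δ(q1, 1) = (q1, 0, L)  ⊢  [q1]000□ (head at position 0)
Step 7: δ(q1, 0) = (q2, 1, L)  ⊢  [q2]□100□ (head at position -1)
Step 8: δ(q2, □) = (qA, □, R)  ⊢  □[qA]100□ (head at position 0)
The machine is in qA, so it halts and accepts.
Tape content when halted (ignoring surrounding blanks): 100

Final answer: Output: 100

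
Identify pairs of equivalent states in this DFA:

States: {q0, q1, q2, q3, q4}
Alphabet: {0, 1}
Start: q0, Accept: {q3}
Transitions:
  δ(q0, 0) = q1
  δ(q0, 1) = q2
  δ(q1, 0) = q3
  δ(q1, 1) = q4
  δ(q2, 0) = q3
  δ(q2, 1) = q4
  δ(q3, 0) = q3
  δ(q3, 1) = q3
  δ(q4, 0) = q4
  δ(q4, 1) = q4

Using the table-filling algorithm:
Round 0 – mark pairs where exactly one state is accepting: (q0,q3), (q1,q3), (q2,q3), (q3,q4)
Round 1 – newly marked: (q0,q1) [on 0: q1 vs q3, already marked]; (q0,q2) [on 0: q1 vs q3, already marked]; (q1,q4) [on 0: q3 vs q4, already marked]; (q2,q4) [on 0: q3 vs q4, already marked]
Round 2 – newly marked: (q0,q4) [on 0: q1 vs q4, already marked]
No further pairs can be marked.
(q1, q2) unmarked: δ(q1,0)=q3, δ(q2,0)=q3; δ(q1,1)=q4, δ(q2,1)=q4 → equivalent
Equivalent pairs: (q1, q2)

Final answer: Equivalent pairs: (q1, q2)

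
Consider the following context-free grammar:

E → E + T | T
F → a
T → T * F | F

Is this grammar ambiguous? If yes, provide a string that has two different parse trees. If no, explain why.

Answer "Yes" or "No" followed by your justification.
This is the standard stratified expression grammar: '+' is introduced only by the left-recursive rule E → E + T and '*' only by the left-recursive rule T → T * F, with F → a. For any string, the last '+' must be the one produced at the root E (everything after it is a T containing no '+'), and likewise within each T the last '*' is produced at its root. This fixes the parse tree uniquely (left-associative, '*' binding tighter than '+'), so every string has exactly one parse tree.

Final answer: No - the grammar is unambiguous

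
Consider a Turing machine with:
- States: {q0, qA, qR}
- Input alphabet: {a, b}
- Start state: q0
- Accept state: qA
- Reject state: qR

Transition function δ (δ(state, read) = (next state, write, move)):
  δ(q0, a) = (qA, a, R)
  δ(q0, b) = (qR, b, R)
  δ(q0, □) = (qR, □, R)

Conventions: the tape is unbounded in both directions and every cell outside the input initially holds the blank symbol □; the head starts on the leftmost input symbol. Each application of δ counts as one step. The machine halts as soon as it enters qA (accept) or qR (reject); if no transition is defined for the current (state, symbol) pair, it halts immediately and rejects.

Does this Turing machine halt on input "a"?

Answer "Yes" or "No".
Step 0: [q0]a (head at position 0)
Step 1: δ(q0, a) = (qA, a, R)  ⊢  a[qA]□ (head at position 1)
The machine is in qA, so it halts and accepts.
It halts after 1 steps.

Final answer: Yes - halts after 1 steps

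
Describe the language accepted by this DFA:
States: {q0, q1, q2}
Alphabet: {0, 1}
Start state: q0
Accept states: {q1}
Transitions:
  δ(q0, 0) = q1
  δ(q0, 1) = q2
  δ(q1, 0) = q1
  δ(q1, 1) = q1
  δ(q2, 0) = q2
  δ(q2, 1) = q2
Analyzing the DFA structure:
Start state: q0
Accept states: {q1}
Interpreting what each state remembers (checking against the transitions):
  q0: nothing has been read yet
  q1: the first symbol was 0
  q2: the first symbol was 1 (trap state)
  δ(q0, 0): in q0 (nothing has been read yet), after reading 0 we have: the first symbol was 0 → q1
  δ(q0, 1): in q0 (nothing has been read yet), after reading 1 we have: the first symbol was 1 (trap state) → q2
  δ(q1, 0): in q1 (the first symbol was 0), after reading 0 we have: the first symbol was 0 → q1
  δ(q1, 1): in q1 (the first symbol was 0), after reading 1 we have: the first symbol was 0 → q1
  δ(q2, 0): in q2 (the first symbol was 1 (trap state)), after reading 0 we have: the first symbol was 1 (trap state) → q2
  δ(q2, 1): in q2 (the first symbol was 1 (trap state)), after reading 1 we have: the first symbol was 1 (trap state) → q2
A string is accepted iff it ends in {q1}, i.e. the first symbol was 0.
Language: All binary strings starting with 0

Final answer: All binary strings starting with 0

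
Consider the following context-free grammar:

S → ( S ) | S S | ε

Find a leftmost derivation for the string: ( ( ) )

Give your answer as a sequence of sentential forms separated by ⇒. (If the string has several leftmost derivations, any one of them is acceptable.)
Start with S.
Step 1: the leftmost non-terminal is S; apply S → ( S ):  ( S )
Step 2: the leftmost non-terminal is S; apply S → ( S ):  ( ( S ) )
Step 3: the leftmost non-terminal is S; apply S → ε:  ( ( ) )

Final answer: S ⇒ ( S ) ⇒ ( ( S ) ) ⇒ ( ( ) )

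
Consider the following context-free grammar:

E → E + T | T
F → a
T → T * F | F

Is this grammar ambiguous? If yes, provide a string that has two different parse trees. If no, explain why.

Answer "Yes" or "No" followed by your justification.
This is the standard stratified expression grammar: '+' is introduced only by the left-recursive rule E → E + T and '*' only by the left-recursive rule T → T * F, with F → a. For any string, the last '+' must be the one produced at the root E (everything after it is a T containing no '+'), and likewise within each T the last '*' is produced at its root. This fixes the parse tree uniquely (left-associative, '*' binding tighter than '+'), so every string has exactly one parse tree.

Final answer: No - the grammar is unambiguous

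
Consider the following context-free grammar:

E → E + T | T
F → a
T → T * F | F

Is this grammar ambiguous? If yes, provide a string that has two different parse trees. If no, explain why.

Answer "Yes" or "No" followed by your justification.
This is the standard stratified expression grammar: '+' is introduced only by the left-recursive rule E → E + T and '*' only by the left-recursive rule T → T * F, with F → a. For any string, the last '+' must be the one produced at the root E (everything after it is a T containing no '+'), and likewise within each T the last '*' is produced at its root. This fixes the parse tree uniquely (left-associative, '*' binding tighter than '+'), so every string has exactly one parse tree.

Final answer: No - the grammar is unambiguous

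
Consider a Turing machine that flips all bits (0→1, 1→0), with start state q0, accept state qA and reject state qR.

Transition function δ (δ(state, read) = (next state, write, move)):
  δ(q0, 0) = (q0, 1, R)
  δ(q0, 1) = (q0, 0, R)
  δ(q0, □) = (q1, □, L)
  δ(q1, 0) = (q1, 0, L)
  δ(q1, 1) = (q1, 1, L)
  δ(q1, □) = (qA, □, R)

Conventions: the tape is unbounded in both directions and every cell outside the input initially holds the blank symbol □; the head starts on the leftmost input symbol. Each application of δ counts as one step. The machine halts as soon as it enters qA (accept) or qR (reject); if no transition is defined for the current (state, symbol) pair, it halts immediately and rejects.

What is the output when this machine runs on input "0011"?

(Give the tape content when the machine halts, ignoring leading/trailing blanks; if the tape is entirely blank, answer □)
Step 0: [q0]0011 (head at position 0)
Step 1: δ(q0, 0) = (q0, 1, R)  ⊢  1[q0]011 (head at position 1)
Step 2: δ(q0, 0) = (q0, 1, R)  ⊢  11[q0]11 (head at position 2)
Step 3: δ(q0, 1) = (q0, 0, R)  ⊢  110[q0]1 (head at position 3)
Step 4: δ(q0, 1) = (q0, 0, R)  ⊢  1100[q0]□ (head at position 4)
Step 5: δ(q0, □) = (q1, □, L)  ⊢  110[q1]0□ (head at position 3)
Step 6: δ(q1, 0) = (q1, 0, L)  ⊢  11[q1]00□ (head at position 2)
Step 7: δ(q1, 0) = (q1, 0, L)  ⊢  1[q1]100□ (head at position 1)
Step 8: δ(q1, 1) = (q1, 1, L)  ⊢  [q1]1100□ (head at position 0)
Step 9: δ(q1, 1) = (q1, 1, L)  ⊢  [q1]□1100□ (head at position -1)
Step 10: δ(q1, □) = (qA, □, R)  ⊢  □[qA]1100□ (head at position 0)
The machine is in qA, so it halts and accepts.
Tape content when halted (ignoring surrounding blanks): 1100

Final answer: Output: 1100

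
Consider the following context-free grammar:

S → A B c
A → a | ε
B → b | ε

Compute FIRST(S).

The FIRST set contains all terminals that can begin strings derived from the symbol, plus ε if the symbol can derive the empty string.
FIRST(A) = {a, ε} (A → a | ε) and FIRST(B) = {b, ε} (B → b | ε).
For S → A B c: add FIRST(A) minus ε = {a}; A is nullable, so also add FIRST(B) minus ε = {b}; B is nullable too, so also add FIRST(c) = {c}. The terminal c is never erased, so S is not nullable and ε is not included.
FIRST(S) = {a, b, c}.

Final answer: {a, b, c}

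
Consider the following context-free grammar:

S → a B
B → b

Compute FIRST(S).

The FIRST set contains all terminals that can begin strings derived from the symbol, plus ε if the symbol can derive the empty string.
S has the single production S → a B, whose right-hand side begins with the terminal a. So FIRST(S) = {a}.

Final answer: {a}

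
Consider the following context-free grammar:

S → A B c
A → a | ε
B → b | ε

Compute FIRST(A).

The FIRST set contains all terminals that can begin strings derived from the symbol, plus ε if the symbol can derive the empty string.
A → a contributes a; A → ε makes A nullable, contributing ε. FIRST(A) = {a, ε}.

Final answer: {a, ε}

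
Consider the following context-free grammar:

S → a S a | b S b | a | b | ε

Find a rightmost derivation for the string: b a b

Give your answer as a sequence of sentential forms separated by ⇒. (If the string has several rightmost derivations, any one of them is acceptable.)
Start with S.
Step 1: the rightmost non-terminal is S; apply S → b S b:  b S b
Step 2: the rightmost non-terminal is S; apply S → a:  b a b

Final answer: S ⇒ b S b ⇒ b a b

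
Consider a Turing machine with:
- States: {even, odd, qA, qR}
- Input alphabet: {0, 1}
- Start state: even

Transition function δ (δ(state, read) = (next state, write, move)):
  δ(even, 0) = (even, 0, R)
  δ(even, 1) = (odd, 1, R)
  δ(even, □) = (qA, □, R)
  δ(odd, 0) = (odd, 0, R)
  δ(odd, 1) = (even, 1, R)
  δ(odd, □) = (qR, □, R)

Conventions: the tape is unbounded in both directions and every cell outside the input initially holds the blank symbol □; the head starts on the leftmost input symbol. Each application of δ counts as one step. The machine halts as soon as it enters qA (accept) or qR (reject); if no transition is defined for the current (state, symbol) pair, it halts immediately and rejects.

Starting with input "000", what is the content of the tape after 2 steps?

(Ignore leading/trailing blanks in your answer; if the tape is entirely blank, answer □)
Step 0: [even]000 (head at position 0)
Step 1: δ(even, 0) = (even, 0, R)  ⊢  0[even]00 (head at position 1)
Step 2: δ(even, 0) = (even, 0, R)  ⊢  00[even]0 (head at position 2)
Tape after 2 steps (ignoring surrounding blanks): 000

Final answer: Tape: 000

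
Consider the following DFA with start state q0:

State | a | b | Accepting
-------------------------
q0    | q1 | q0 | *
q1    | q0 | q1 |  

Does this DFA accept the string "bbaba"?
Start in q0.
Read 'b': q0 → q0
Read 'b': q0 → q0
Read 'a': q0 → q1
Read 'b': q1 → q1
Read 'a': q1 → q0
Final state q0 is accepting, so the string is accepted.

Final answer: Yes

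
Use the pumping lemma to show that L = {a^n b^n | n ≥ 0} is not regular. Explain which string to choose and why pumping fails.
Language: L = {a^n b^n | n ≥ 0} (equal numbers of a's followed by b's)
Step 1: Assume for contradiction that L is regular, with pumping length p.
Step 2: Choose s = a^p b^p. Then s ∈ L (it has p a's followed by p b's) and |s| ≥ p.
Step 3: Consider any decomposition s = xyz with |xy| ≤ p and |y| > 0. Since |xy| ≤ p and the first p symbols of s are all a's, y = a^k for some k with 1 ≤ k ≤ p.
Step 4: Pumping up (i = 2): xy²z = a^(p+k) b^p, which has more a's than b's, so xy²z ∉ L.
This contradicts the pumping lemma, so L is not regular.

Final answer: Choose s = a^p b^p. Since |xy| ≤ p, y = a^k with k ≥ 1. Then xy²z = a^(p+k) b^p ∉ L.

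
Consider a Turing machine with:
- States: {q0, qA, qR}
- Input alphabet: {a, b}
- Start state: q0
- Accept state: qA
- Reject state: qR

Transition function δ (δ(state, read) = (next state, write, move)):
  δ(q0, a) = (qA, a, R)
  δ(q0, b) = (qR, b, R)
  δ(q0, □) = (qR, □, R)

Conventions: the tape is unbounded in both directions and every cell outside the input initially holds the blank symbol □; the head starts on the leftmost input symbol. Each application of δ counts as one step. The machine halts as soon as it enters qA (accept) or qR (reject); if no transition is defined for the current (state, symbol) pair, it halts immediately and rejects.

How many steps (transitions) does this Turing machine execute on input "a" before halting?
Step 0: [q0]a (head at position 0)
Step 1: δ(q0, a) = (qA, a, R)  ⊢  a[qA]□ (head at position 1)
The machine is in qA, so it halts and accepts.
Number of transitions executed: 1.

Final answer: 1 steps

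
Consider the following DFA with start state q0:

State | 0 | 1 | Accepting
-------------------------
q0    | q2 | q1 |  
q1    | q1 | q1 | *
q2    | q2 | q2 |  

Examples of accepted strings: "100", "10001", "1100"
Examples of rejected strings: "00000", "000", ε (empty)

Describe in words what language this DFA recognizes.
non-empty binary strings starting with 1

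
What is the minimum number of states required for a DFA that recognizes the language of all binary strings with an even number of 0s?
Language: binary strings with an even number of 0s
Lower bound (Myhill–Nerode): the prefixes ε, 0 are pairwise distinguishable:
  ε vs 0: suffix ε distinguishes them (ε has zero 0s (accepted), 0 has one 0 (rejected))
So any DFA needs at least 2 states.
Upper bound: a DFA with 2 states exists (one state per class above).
Minimum states: 2

Final answer: 2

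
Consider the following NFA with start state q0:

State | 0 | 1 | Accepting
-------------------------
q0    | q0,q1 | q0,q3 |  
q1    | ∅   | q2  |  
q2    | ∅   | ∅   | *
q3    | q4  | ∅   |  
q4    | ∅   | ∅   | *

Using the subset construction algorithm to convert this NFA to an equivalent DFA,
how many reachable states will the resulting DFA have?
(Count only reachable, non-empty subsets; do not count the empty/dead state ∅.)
Start subset: {q0}
{q0}: on 0 → {q0, q1}, on 1 → {q0, q3}
{q0, q1}: on 0 → {q0, q1}, on 1 → {q0, q2, q3}
{q0, q3}: on 0 → {q0, q1, q4}, on 1 → {q0, q3}
{q0, q2, q3}: on 0 → {q0, q1, q4}, on 1 → {q0, q3}
{q0, q1, q4}: on 0 → {q0, q1}, on 1 → {q0, q2, q3}
Reachable non-empty subsets: {q0}, {q0, q1}, {q0, q3}, {q0, q2, q3}, {q0, q1, q4} — 5 in total.

Final answer: 5 states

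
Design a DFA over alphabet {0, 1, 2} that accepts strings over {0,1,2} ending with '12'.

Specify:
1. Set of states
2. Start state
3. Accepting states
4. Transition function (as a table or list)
One valid DFA (any DFA recognizing the same language is acceptable):
States: {q0, q1, q2}
Start: q0
Accepting: {q2}
Transitions (accepting states marked with *):
State | 0 | 1 | 2 | Accepting
-----------------------------
q0    | q0 | q1 | q0 |  
q1    | q0 | q1 | q2 |  
q2    | q0 | q1 | q0 | *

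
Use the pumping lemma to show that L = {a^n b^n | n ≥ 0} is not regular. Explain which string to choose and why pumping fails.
Language: L = {a^n b^n | n ≥ 0} (equal numbers of a's followed by b's)
Step 1: Assume for contradiction that L is regular, with pumping length p.
Step 2: Choose s = a^p b^p. Then s ∈ L (it has p a's followed by p b's) and |s| ≥ p.
Step 3: Consider any decomposition s = xyz with |xy| ≤ p and |y| > 0. Since |xy| ≤ p and the first p symbols of s are all a's, y = a^k for some k with 1 ≤ k ≤ p.
Step 4: Pumping up (i = 2): xy²z = a^(p+k) b^p, which has more a's than b's, so xy²z ∉ L.
This contradicts the pumping lemma, so L is not regular.

Final answer: Choose s = a^p b^p. Since |xy| ≤ p, y = a^k with k ≥ 1. Then xy²z = a^(p+k) b^p ∉ L.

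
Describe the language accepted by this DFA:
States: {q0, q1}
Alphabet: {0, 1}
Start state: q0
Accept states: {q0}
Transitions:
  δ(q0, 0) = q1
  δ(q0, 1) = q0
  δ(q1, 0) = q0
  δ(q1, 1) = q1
Analyzing the DFA structure:
Start state: q0
Accept states: {q0}
Interpreting what each state remembers (checking against the transitions):
  q0: an even number of 0s has been read so far
  q1: an odd number of 0s has been read so far
  δ(q0, 0): in q0 (an even number of 0s has been read so far), after reading 0 we have: an odd number of 0s has been read so far → q1
  δ(q0, 1): in q0 (an even number of 0s has been read so far), after reading 1 we have: an even number of 0s has been read so far → q0
  δ(q1, 0): in q1 (an odd number of 0s has been read so far), after reading 0 we have: an even number of 0s has been read so far → q0
  δ(q1, 1): in q1 (an odd number of 0s has been read so far), after reading 1 we have: an odd number of 0s has been read so far → q1
A string is accepted iff it ends in {q0}, i.e. an even number of 0s has been read so far.
Language: All binary strings with an even number of 0s

Final answer: All binary strings with an even number of 0s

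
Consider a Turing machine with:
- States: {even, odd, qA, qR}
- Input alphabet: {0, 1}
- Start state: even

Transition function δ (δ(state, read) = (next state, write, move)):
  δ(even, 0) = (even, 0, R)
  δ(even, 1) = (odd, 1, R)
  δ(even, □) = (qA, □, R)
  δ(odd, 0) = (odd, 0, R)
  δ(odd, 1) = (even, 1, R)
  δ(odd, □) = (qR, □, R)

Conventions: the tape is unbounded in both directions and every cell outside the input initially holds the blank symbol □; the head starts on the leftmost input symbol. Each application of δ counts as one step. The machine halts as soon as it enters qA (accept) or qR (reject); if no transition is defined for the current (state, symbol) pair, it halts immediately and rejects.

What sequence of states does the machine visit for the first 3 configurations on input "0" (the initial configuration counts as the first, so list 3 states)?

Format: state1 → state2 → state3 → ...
Step 0: [even]0 (head at position 0)
Step 1: δ(even, 0) = (even, 0, R)  ⊢  0[even]□ (head at position 1)
Step 2: δ(even, □) = (qA, □, R)  ⊢  0□[qA]□ (head at position 2)
Reading off the states of these 3 configurations: even → even → qA

Final answer: even → even → qA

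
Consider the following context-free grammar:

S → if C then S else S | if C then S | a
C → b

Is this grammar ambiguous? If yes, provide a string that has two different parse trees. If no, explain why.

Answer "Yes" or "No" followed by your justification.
The 'dangling else' can attach to either if. Two leftmost derivations of  if b then if b then a else a:
  (1) S ⇒ if C then S else S ⇒ if b then S else S ⇒ if b then if C then S else S ⇒ if b then if b then S else S ⇒ if b then if b then a else S ⇒ if b then if b then a else a   (else belongs to the outer if)
  (2) S ⇒ if C then S ⇒ if b then S ⇒ if b then if C then S else S ⇒ if b then if b then S else S ⇒ if b then if b then a else S ⇒ if b then if b then a else a   (else belongs to the inner if)
Two distinct parse trees for the same string, so the grammar is ambiguous.

Final answer: Yes - the string 'if b then if b then a else a' has two distinct leftmost derivations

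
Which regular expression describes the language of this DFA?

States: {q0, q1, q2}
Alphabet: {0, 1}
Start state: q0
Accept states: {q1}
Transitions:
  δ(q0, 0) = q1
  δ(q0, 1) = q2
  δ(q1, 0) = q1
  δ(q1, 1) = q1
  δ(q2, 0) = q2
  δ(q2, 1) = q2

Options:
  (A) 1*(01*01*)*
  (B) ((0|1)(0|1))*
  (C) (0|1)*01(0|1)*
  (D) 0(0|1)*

Testing sample strings against the DFA:
  '10101' -> rejected
  '01' -> accepted
  '11011' -> rejected
  '01' -> accepted
Checking each option for a counterexample:
  (A) 1*(01*01*)*: ε is rejected by the DFA but matches the regex → eliminated
  (B) ((0|1)(0|1))*: ε is rejected by the DFA but matches the regex → eliminated
  (C) (0|1)*01(0|1)*: '0' is accepted by the DFA but does not match the regex → eliminated
  (D) 0(0|1)*: agrees with the DFA on all strings of length ≤ 4
Only (D) 0(0|1)* is consistent with the DFA.

Final answer: (D) 0(0|1)*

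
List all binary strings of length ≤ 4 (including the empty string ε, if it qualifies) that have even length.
Checking every binary string of length 0 to 4:
  Length 0: accepted: ε | rejected: (none)
  Length 1: accepted: (none) | rejected: 0, 1
  Length 2: accepted: 00, 01, 10, 11 | rejected: (none)
  Length 3: accepted: (none) | rejected: 000, 001, 010, 011, 100, 101, 110, 111
  Length 4: accepted: 0000, 0001, 0010, 0011, 0100, 0101, 0110, 0111, 1000, 1001, 1010, 1011, 1100, 1101, 1110, 1111 | rejected: (none)
Total: 21 string(s).

Final answer: ε, 00, 01, 10, 11, 0000, 0001, 0010, 0011, 0100, 0101, 0110, 0111, 1000, 1001, 1010, 1011, 1100, 1101, 1110, 1111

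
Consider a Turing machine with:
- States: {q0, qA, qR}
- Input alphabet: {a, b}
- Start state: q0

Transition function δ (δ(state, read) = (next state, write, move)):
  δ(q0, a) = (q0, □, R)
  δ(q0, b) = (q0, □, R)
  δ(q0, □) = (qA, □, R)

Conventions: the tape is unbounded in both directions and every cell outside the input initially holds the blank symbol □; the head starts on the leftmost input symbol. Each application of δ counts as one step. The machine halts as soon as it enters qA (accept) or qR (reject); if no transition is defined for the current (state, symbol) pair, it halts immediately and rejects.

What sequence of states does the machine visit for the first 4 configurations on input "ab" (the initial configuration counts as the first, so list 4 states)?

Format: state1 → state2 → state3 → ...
Step 0: [q0]ab (head at position 0)
Step 1: δ(q0, a) = (q0, □, R)  ⊢  □[q0]b (head at position 1)
Step 2: δ(q0, b) = (q0, □, R)  ⊢  □□[q0]□ (head at position 2)
Step 3: δ(q0, □) = (qA, □, R)  ⊢  □□□[qA]□ (head at position 3)
Reading off the states of these 4 configurations: q0 → q0 → q0 → qA

Final answer: q0 → q0 → q0 → qA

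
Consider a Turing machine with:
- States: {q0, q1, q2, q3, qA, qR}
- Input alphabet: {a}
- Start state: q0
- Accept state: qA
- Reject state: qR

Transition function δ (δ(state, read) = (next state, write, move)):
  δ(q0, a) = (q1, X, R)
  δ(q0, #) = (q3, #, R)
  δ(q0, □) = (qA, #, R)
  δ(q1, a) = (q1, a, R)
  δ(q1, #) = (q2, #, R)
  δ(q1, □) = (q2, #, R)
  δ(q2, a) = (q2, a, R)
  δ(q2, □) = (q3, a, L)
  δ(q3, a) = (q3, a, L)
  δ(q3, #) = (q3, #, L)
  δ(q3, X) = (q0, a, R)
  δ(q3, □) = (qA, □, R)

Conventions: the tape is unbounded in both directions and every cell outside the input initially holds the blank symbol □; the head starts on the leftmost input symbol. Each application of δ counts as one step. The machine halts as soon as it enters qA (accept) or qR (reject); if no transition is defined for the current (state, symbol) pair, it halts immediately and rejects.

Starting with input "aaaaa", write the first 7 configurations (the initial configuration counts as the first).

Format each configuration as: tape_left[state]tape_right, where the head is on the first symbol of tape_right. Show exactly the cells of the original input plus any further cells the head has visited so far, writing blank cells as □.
Step 0: [q0]aaaaa (head at position 0)
Step 1: δ(q0, a) = (q1, X, R)  ⊢  X[q1]aaaa (head at position 1)
Step 2: δ(q1, a) = (q1, a, R)  ⊢  Xa[q1]aaa (head at position 2)
Step 3: δ(q1, a) = (q1, a, R)  ⊢  Xaa[q1]aa (head at position 3)
Step 4: δ(q1, a) = (q1, a, R)  ⊢  Xaaa[q1]a (head at position 4)
Step 5: δ(q1, a) = (q1, a, R)  ⊢  Xaaaa[q1]□ (head at position 5)
Step 6: δ(q1, □) = (q2, #, R)  ⊢  Xaaaa#[q2]□ (head at position 6)

Final answer: [q0]aaaaa ⊢ X[q1]aaaa ⊢ Xa[q1]aaa ⊢ Xaa[q1]aa ⊢ Xaaa[q1]a ⊢ Xaaaa[q1]□ ⊢ Xaaaa#[q2]□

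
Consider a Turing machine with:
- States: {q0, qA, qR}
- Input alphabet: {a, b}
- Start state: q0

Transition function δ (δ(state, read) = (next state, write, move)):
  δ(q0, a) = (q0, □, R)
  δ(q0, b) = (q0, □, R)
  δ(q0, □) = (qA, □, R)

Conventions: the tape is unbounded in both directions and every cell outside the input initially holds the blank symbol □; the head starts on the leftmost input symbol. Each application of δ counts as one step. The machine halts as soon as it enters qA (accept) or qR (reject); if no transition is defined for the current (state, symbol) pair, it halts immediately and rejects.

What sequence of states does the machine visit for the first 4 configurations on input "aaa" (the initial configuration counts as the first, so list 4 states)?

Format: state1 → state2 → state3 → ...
Step 0: [q0]aaa (head at position 0)
Step 1: δ(q0, a) = (q0, □, R)  ⊢  □[q0]aa (head at position 1)
Step 2: δ(q0, a) = (q0, □, R)  ⊢  □□[q0]a (head at position 2)
Step 3: δ(q0, a) = (q0, □, R)  ⊢  □□□[q0]□ (head at position 3)
Reading off the states of these 4 configurations: q0 → q0 → q0 → q0

Final answer: q0 → q0 → q0 → q0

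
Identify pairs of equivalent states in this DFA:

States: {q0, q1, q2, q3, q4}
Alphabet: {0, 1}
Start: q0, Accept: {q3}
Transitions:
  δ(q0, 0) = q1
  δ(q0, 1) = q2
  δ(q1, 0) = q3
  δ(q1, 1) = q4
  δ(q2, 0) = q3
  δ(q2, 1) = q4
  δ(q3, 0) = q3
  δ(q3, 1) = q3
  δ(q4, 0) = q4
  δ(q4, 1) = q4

Using the table-filling algorithm:
Round 0 – mark pairs where exactly one state is accepting: (q0,q3), (q1,q3), (q2,q3), (q3,q4)
Round 1 – newly marked: (q0,q1) [on 0: q1 vs q3, already marked]; (q0,q2) [on 0: q1 vs q3, already marked]; (q1,q4) [on 0: q3 vs q4, already marked]; (q2,q4) [on 0: q3 vs q4, already marked]
Round 2 – newly marked: (q0,q4) [on 0: q1 vs q4, already marked]
No further pairs can be marked.
(q1, q2) unmarked: δ(q1,0)=q3, δ(q2,0)=q3; δ(q1,1)=q4, δ(q2,1)=q4 → equivalent
Equivalent pairs: (q1, q2)

Final answer: Equivalent pairs: (q1, q2)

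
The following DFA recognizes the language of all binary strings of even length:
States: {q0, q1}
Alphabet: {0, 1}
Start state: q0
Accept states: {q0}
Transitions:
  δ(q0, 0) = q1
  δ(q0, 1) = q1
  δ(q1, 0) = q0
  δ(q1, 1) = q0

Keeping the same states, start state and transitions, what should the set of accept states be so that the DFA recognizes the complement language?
The DFA is complete (every state has a transition on every symbol), so the complement
is recognized by the same DFA with accepting and non-accepting states swapped.
Original accept states: {q0}
Complement accept states = All states - Original accept states
= {q0, q1} - {q0}
= {q1}
Complement language: strings of ODD length

Final answer: {q1}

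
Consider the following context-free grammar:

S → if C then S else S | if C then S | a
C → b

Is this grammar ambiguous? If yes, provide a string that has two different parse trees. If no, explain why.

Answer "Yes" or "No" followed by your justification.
The 'dangling else' can attach to either if. Two leftmost derivations of  if b then if b then a else a:
  (1) S ⇒ if C then S else S ⇒ if b then S else S ⇒ if b then if C then S else S ⇒ if b then if b then S else S ⇒ if b then if b then a else S ⇒ if b then if b then a else a   (else belongs to the outer if)
  (2) S ⇒ if C then S ⇒ if b then S ⇒ if b then if C then S else S ⇒ if b then if b then S else S ⇒ if b then if b then a else S ⇒ if b then if b then a else a   (else belongs to the inner if)
Two distinct parse trees for the same string, so the grammar is ambiguous.

Final answer: Yes - the string 'if b then if b then a else a' has two distinct leftmost derivations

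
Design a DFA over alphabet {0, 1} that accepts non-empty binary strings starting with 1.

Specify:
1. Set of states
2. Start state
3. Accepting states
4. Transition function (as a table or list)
One valid DFA (any DFA recognizing the same language is acceptable):
States: {q0, q1, q2}
Start: q0
Accepting: {q1}
Transitions (accepting states marked with *):
State | 0 | 1 | Accepting
-------------------------
q0    | q2 | q1 |  
q1    | q1 | q1 | *
q2    | q2 | q2 |  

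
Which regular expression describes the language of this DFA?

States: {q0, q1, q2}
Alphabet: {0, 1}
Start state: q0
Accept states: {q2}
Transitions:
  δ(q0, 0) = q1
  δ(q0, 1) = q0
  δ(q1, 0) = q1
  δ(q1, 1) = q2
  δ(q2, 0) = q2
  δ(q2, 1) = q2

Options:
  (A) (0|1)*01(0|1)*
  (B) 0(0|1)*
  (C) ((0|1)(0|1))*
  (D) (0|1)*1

Testing sample strings against the DFA:
  '10' -> rejected
  '00' -> rejected
  '1010' -> accepted
  '101' -> accepted
Checking each option for a counterexample:
  (A) (0|1)*01(0|1)*: agrees with the DFA on all strings of length ≤ 4
  (B) 0(0|1)*: '0' is rejected by the DFA but matches the regex → eliminated
  (C) ((0|1)(0|1))*: ε is rejected by the DFA but matches the regex → eliminated
  (D) (0|1)*1: '1' is rejected by the DFA but matches the regex → eliminated
Only (A) (0|1)*01(0|1)* is consistent with the DFA.

Final answer: (A) (0|1)*01(0|1)*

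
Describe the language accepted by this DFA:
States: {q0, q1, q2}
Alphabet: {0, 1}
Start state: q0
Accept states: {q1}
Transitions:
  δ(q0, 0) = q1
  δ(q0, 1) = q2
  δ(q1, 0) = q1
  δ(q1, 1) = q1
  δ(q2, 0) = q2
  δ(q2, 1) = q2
Analyzing the DFA structure:
Start state: q0
Accept states: {q1}
Interpreting what each state remembers (checking against the transitions):
  q0: nothing has been read yet
  q1: the first symbol was 0
  q2: the first symbol was 1 (trap state)
  δ(q0, 0): in q0 (nothing has been read yet), after reading 0 we have: the first symbol was 0 → q1
  δ(q0, 1): in q0 (nothing has been read yet), after reading 1 we have: the first symbol was 1 (trap state) → q2
  δ(q1, 0): in q1 (the first symbol was 0), after reading 0 we have: the first symbol was 0 → q1
  δ(q1, 1): in q1 (the first symbol was 0), after reading 1 we have: the first symbol was 0 → q1
  δ(q2, 0): in q2 (the first symbol was 1 (trap state)), after reading 0 we have: the first symbol was 1 (trap state) → q2
  δ(q2, 1): in q2 (the first symbol was 1 (trap state)), after reading 1 we have: the first symbol was 1 (trap state) → q2
A string is accepted iff it ends in {q1}, i.e. the first symbol was 0.
Language: All binary strings starting with 0

Final answer: All binary strings starting with 0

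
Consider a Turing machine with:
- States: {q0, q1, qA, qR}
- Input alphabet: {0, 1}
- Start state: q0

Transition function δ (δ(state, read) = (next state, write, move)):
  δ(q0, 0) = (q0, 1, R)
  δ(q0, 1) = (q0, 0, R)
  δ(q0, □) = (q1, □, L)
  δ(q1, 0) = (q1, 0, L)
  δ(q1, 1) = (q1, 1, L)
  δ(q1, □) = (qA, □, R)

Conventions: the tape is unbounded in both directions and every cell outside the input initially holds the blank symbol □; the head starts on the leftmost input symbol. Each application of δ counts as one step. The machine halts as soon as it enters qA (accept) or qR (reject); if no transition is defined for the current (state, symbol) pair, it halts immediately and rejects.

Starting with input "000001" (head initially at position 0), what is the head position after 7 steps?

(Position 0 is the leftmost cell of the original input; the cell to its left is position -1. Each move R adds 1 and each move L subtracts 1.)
Step 0: [q0]000001 (head at position 0)
Step 1: δ(q0, 0) = (q0, 1, R)  ⊢  1[q0]00001 (head at position 1)
Step 2: δ(q0, 0) = (q0, 1, R)  ⊢  11[q0]0001 (head at position 2)
Step 3: δ(q0, 0) = (q0, 1, R)  ⊢  111[q0]001 (head at position 3)
Step 4: δ(q0, 0) = (q0, 1, R)  ⊢  1111[q0]01 (head at position 4)
Step 5: δ(q0, 0) = (q0, 1, R)  ⊢  11111[q0]1 (head at position 5)
Step 6: δ(q0, 1) = (q0, 0, R)  ⊢  111110[q0]□ (head at position 6)
Step 7: δ(q0, □) = (q1, □, L)  ⊢  11111[q1]0□ (head at position 5)
Head position after 7 steps: 5

Final answer: Position 5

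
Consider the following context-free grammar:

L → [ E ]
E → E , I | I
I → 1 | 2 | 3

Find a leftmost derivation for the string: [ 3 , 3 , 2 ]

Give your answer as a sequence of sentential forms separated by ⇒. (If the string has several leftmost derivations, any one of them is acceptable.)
Start with L.
Step 1: the leftmost non-terminal is L; apply L → [ E ]:  [ E ]
Step 2: the leftmost non-terminal is E; apply E → E , I:  [ E , I ]
Step 3: the leftmost non-terminal is E; apply E → E , I:  [ E , I , I ]
Step 4: the leftmost non-terminal is E; apply E → I:  [ I , I , I ]
Step 5: the leftmost non-terminal is I; apply I → 3:  [ 3 , I , I ]
Step 6: the leftmost non-terminal is I; apply I → 3:  [ 3 , 3 , I ]
Step 7: the leftmost non-terminal is I; apply I → 2:  [ 3 , 3 , 2 ]

Final answer: L ⇒ [ E ] ⇒ [ E , I ] ⇒ [ E , I , I ] ⇒ [ I , I , I ] ⇒ [ 3 , I , I ] ⇒ [ 3 , 3 , I ] ⇒ [ 3 , 3 , 2 ]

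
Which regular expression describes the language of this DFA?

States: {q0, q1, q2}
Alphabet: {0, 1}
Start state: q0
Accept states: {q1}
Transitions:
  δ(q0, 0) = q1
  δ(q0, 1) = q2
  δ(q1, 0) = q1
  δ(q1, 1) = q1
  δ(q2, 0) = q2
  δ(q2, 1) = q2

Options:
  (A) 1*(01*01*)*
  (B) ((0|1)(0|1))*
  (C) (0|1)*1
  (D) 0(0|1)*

Testing sample strings against the DFA:
  '001' -> accepted
  '0100' -> accepted
  '10' -> rejected
  '00' -> accepted
Checking each option for a counterexample:
  (A) 1*(01*01*)*: ε is rejected by the DFA but matches the regex → eliminated
  (B) ((0|1)(0|1))*: ε is rejected by the DFA but matches the regex → eliminated
  (C) (0|1)*1: '0' is accepted by the DFA but does not match the regex → eliminated
  (D) 0(0|1)*: agrees with the DFA on all strings of length ≤ 4
Only (D) 0(0|1)* is consistent with the DFA.

Final answer: (D) 0(0|1)*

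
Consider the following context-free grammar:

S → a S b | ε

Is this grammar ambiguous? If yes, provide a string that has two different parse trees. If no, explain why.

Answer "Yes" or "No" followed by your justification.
At every step exactly one production applies: if the remaining string to generate is non-empty it starts with a and ends with b, forcing S → a S b; if it is empty, S → ε is forced. Hence each string a^n b^n has exactly one derivation (S → a S b applied n times, then S → ε) and one parse tree.

Final answer: No - the grammar is unambiguous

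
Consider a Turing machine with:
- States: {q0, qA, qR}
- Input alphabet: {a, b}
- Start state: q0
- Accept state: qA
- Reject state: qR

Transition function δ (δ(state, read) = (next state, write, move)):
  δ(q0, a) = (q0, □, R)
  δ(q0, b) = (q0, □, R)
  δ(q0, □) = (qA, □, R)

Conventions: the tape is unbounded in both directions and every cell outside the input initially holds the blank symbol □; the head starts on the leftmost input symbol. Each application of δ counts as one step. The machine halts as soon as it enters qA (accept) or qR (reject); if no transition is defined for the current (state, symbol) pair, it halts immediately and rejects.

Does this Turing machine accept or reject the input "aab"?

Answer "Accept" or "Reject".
Step 0: [q0]aab (head at position 0)
Step 1: δ(q0, a) = (q0, □, R)  ⊢  □[q0]ab (head at position 1)
Step 2: δ(q0, a) = (q0, □, R)  ⊢  □□[q0]b (head at position 2)
Step 3: δ(q0, b) = (q0, □, R)  ⊢  □□□[q0]□ (head at position 3)
Step 4: δ(q0, □) = (qA, □, R)  ⊢  □□□□[qA]□ (head at position 4)
The machine is in qA, so it halts and accepts.

Final answer: Accept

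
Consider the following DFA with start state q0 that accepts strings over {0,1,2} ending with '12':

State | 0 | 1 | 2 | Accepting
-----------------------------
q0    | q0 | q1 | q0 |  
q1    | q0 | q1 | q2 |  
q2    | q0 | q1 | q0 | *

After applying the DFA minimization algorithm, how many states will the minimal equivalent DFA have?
All 3 states are reachable from q0, so none can be removed as unreachable.
Table-filling: first mark every (accepting, non-accepting) pair as distinguishable (accepting: {q2}; non-accepting: {q0, q1}).
Round 1: (q0, q1) on '2' go to q0 and q2, already distinguishable → mark.
Every pair of states is distinguishable, so the DFA is already minimal.
Equivalence classes: {q0}, {q1}, {q2} → 3 states.

Final answer: 3 states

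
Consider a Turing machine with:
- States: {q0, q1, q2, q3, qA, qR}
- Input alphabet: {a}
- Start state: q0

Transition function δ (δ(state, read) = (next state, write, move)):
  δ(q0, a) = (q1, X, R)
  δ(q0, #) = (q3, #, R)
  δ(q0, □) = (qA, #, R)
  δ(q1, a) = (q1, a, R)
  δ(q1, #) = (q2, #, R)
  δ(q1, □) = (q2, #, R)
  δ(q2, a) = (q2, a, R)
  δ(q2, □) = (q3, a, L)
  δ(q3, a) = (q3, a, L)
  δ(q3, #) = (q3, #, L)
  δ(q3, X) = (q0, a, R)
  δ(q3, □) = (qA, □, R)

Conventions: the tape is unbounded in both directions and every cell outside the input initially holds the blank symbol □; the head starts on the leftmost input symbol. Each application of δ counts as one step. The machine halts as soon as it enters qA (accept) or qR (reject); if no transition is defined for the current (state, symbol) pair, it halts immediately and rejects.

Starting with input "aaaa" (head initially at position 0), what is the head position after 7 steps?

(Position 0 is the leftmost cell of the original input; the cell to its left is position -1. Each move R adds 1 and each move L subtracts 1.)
Step 0: [q0]aaaa (head at position 0)
Step 1: δ(q0, a) = (q1, X, R)  ⊢  X[q1]aaa (head at position 1)
Step 2: δ(q1, a) = (q1, a, R)  ⊢  Xa[q1]aa (head at position 2)
Step 3: δ(q1, a) = (q1, a, R)  ⊢  Xaa[q1]a (head at position 3)
Step 4: δ(q1, a) = (q1, a, R)  ⊢  Xaaa[q1]□ (head at position 4)
Step 5: δ(q1, □) = (q2, #, R)  ⊢  Xaaa#[q2]□ (head at position 5)
Step 6: δ(q2, □) = (q3, a, L)  ⊢  Xaaa[q3]#a (head at position 4)
Step 7: δ(q3, #) = (q3, #, L)  ⊢  Xaa[q3]a#a (head at position 3)
Head position after 7 steps: 3

Final answer: Position 3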